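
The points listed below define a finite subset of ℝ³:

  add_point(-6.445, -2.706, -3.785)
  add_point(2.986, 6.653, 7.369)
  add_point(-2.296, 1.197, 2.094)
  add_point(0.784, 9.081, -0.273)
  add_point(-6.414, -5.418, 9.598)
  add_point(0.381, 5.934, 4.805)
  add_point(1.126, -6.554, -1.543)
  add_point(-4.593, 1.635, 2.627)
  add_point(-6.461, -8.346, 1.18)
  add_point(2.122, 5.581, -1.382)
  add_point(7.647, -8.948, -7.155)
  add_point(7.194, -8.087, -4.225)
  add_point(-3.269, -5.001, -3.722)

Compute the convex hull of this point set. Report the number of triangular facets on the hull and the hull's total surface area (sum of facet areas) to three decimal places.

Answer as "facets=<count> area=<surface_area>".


facets=14 area=687.942

9 of the 13 inputs are extreme points: [0, 1, 3, 4, 5, 7, 8, 10, 11].

Facet areas (half cross-product norm):
  f1: (p1, p3, p10) → 85.0983
  f2: (p0, p10, p8) → 58.5671
  f3: (p0, p3, p10) → 112.2357
  f4: (p0, p4, p8) → 31.0083
  f5: (p11, p10, p8) → 19.8815
  f6: (p11, p4, p8) → 61.6305
  f7: (p11, p1, p10) → 17.0444
  f8: (p11, p1, p4) → 137.5107
  f9: (p5, p1, p3) → 10.0410
  f10: (p5, p1, p4) → 25.3160
  f11: (p7, p0, p3) → 36.4662
  f12: (p7, p0, p4) → 39.7777
  f13: (p7, p5, p3) → 20.6135
  f14: (p7, p5, p4) → 32.7512
Σ area = 687.942

Euler: V−E+F = 9−21+14 = 2.


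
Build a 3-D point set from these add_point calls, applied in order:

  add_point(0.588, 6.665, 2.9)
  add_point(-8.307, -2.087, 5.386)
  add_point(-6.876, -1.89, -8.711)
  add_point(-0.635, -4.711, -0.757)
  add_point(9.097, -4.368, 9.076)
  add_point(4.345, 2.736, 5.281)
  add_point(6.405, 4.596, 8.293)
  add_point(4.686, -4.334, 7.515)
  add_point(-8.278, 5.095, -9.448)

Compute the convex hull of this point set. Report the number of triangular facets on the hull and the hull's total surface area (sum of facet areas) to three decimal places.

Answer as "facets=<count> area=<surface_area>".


facets=12 area=628.805

8 of the 9 inputs are extreme points: [0, 1, 2, 3, 4, 6, 7, 8].

Facet areas (half cross-product norm):
  f1: (p8, p0, p1) → 92.1657
  f2: (p2, p8, p1) → 50.5129
  f3: (p2, p8, p4) → 81.9207
  f4: (p6, p4, p1) → 76.5727
  f5: (p6, p0, p1) → 51.1637
  f6: (p6, p8, p4) → 104.2270
  f7: (p6, p8, p0) → 24.9432
  f8: (p3, p2, p1) → 53.2911
  f9: (p3, p2, p4) → 22.7013
  f10: (p7, p4, p1) → 7.4177
  f11: (p7, p3, p1) → 49.7614
  f12: (p7, p3, p4) → 14.1277
Σ area = 628.805

Euler: V−E+F = 8−18+12 = 2.


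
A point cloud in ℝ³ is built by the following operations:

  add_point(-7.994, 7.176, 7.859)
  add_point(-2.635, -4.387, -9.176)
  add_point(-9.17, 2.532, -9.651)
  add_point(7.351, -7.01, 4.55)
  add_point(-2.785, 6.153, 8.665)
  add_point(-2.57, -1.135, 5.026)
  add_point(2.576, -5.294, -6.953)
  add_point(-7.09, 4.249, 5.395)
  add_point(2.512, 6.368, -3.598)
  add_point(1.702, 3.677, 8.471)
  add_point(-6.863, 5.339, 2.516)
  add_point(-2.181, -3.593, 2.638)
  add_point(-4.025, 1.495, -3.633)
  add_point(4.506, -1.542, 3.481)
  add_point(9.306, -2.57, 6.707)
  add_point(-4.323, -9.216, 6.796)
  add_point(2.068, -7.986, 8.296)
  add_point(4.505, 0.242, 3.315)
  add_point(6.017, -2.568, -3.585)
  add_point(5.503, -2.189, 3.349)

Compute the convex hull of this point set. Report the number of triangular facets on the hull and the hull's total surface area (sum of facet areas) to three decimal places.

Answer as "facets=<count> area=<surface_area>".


Points on the hull: [0, 1, 2, 3, 4, 6, 8, 9, 14, 15, 16, 18] (12 of 20).

Triangle areas on the boundary:
  f1: (p0, p15, p2) → 145.9340
  f2: (p8, p0, p2) → 103.6576
  f3: (p1, p15, p2) → 78.4901
  f4: (p1, p6, p15) → 45.5320
  f5: (p1, p8, p2) → 59.7503
  f6: (p1, p8, p6) → 34.7699
  f7: (p3, p6, p15) → 74.8758
  f8: (p9, p8, p14) → 61.7174
  f9: (p18, p8, p14) → 51.5266
  f10: (p18, p8, p6) → 25.8389
  f11: (p18, p3, p14) → 24.8577
  f12: (p18, p3, p6) → 23.9238
  f13: (p16, p3, p14) → 17.0721
  f14: (p16, p3, p15) → 16.2198
  f15: (p16, p9, p14) → 44.2853
  f16: (p16, p0, p15) → 56.2020
  f17: (p4, p8, p0) → 34.7846
  f18: (p4, p9, p8) → 31.7739
  f19: (p4, p16, p0) → 34.9655
  f20: (p4, p16, p9) → 25.7316
Σ area = 991.909

Euler: V−E+F = 12−30+20 = 2.

facets=20 area=991.909


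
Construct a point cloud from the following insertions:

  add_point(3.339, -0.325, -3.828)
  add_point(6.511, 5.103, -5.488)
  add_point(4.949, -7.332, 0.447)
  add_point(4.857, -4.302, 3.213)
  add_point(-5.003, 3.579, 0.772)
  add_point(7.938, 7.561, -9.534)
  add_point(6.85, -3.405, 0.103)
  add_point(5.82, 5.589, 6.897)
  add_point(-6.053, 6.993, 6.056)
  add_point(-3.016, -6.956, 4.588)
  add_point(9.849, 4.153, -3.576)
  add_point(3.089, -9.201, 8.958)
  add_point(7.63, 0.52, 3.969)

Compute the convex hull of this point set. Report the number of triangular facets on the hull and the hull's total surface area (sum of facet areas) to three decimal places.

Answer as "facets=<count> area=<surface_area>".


facets=18 area=737.521

Hull vertices (11/13): indices [0, 2, 4, 5, 6, 7, 8, 9, 10, 11, 12].

Per-facet area ½‖(b−a)×(c−a)‖:
  f1: (p7, p11, p8) → 90.8362
  f2: (p7, p5, p8) → 99.8888
  f3: (p7, p5, p10) → 31.6868
  f4: (p9, p11, p8) → 51.8652
  f5: (p12, p7, p10) → 26.2607
  f6: (p12, p7, p11) → 33.7526
  f7: (p4, p5, p8) → 46.9393
  f8: (p4, p9, p8) → 35.1699
  f9: (p2, p5, p10) → 38.2357
  f10: (p2, p9, p11) → 31.5165
  f11: (p0, p2, p5) → 26.8767
  f12: (p0, p2, p9) → 37.5611
  f13: (p0, p4, p5) → 52.7729
  f14: (p0, p4, p9) → 55.0301
  f15: (p6, p12, p10) → 23.1833
  f16: (p6, p2, p10) → 6.7569
  f17: (p6, p12, p11) → 30.9535
  f18: (p6, p2, p11) → 18.2350
Σ area = 737.521

Euler characteristic 11−27+18 = 2 ✓


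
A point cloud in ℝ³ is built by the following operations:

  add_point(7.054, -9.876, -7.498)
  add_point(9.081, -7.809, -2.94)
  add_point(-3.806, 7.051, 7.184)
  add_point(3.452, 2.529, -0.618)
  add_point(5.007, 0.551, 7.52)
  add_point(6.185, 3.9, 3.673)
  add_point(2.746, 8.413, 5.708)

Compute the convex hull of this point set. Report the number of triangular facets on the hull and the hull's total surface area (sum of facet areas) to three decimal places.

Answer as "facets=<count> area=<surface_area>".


facets=10 area=355.153

Hull vertices (7/7): indices [0, 1, 2, 3, 4, 5, 6].

Triangle areas on the boundary:
  f1: (p4, p6, p2) → 28.7011
  f2: (p0, p4, p2) → 92.3328
  f3: (p0, p4, p1) → 24.9849
  f4: (p5, p4, p1) → 35.6293
  f5: (p5, p4, p6) → 15.6942
  f6: (p5, p0, p1) → 28.1390
  f7: (p3, p5, p6) → 15.6384
  f8: (p3, p5, p0) → 33.9137
  f9: (p3, p6, p2) → 29.5520
  f10: (p3, p0, p2) → 50.5672
Σ area = 355.153

Euler: V−E+F = 7−15+10 = 2.


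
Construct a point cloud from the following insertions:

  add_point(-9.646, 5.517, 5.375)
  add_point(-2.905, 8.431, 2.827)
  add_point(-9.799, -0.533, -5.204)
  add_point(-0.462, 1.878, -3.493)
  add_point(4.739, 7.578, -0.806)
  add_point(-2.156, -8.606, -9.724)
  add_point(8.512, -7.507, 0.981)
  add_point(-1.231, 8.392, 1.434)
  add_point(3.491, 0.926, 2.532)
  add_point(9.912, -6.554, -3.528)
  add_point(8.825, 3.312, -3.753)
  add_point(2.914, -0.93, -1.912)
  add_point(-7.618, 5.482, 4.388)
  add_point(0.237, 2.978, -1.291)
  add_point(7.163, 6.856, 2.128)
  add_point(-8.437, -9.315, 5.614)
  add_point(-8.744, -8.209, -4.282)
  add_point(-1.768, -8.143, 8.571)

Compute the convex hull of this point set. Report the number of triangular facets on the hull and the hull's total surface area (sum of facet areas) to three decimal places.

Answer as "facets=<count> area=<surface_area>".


13 of the 18 inputs are extreme points: [0, 1, 2, 4, 5, 6, 7, 9, 10, 14, 15, 16, 17].

Triangle areas on the boundary:
  f1: (p0, p1, p2) → 47.1878
  f2: (p5, p10, p2) → 101.7529
  f3: (p5, p10, p9) → 68.0473
  f4: (p5, p16, p2) → 33.2805
  f5: (p4, p10, p2) → 56.5250
  f6: (p14, p10, p9) → 30.2609
  f7: (p14, p4, p10) → 12.6006
  f8: (p14, p0, p1) → 22.7572
  f9: (p14, p0, p17) → 128.0345
  f10: (p15, p5, p16) → 33.9900
  f11: (p15, p0, p17) → 54.8145
  f12: (p15, p0, p2) → 79.5776
  f13: (p15, p16, p2) → 37.8183
  f14: (p7, p1, p2) → 15.1053
  f15: (p7, p4, p2) → 42.7306
  f16: (p7, p14, p1) → 6.6138
  f17: (p7, p14, p4) → 11.7048
  f18: (p6, p14, p9) → 34.6941
  f19: (p6, p14, p17) → 92.3328
  f20: (p6, p15, p17) → 41.0506
  f21: (p6, p5, p9) → 32.7277
  f22: (p6, p15, p5) → 116.0778
Σ area = 1099.685

Check V−E+F: 13 − 33 + 22 = 2.

facets=22 area=1099.685


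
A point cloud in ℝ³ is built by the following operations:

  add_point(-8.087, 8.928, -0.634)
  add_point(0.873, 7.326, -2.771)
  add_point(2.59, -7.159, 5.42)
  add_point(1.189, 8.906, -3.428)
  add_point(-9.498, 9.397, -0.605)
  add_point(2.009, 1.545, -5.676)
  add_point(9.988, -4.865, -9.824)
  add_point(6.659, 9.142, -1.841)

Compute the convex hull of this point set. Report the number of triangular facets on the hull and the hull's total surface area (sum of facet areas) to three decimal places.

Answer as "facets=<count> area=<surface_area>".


Extreme-point indices: [2, 3, 4, 6, 7] — 5 of 8 on the boundary.

Triangle areas on the boundary:
  f1: (p2, p6, p4) → 181.5505
  f2: (p7, p2, p4) → 144.0542
  f3: (p7, p2, p6) → 128.6427
  f4: (p3, p6, p4) → 76.7736
  f5: (p3, p7, p4) → 16.4091
  f6: (p3, p7, p6) → 46.9079
Σ area = 594.338

Check V−E+F: 5 − 9 + 6 = 2.

facets=6 area=594.338


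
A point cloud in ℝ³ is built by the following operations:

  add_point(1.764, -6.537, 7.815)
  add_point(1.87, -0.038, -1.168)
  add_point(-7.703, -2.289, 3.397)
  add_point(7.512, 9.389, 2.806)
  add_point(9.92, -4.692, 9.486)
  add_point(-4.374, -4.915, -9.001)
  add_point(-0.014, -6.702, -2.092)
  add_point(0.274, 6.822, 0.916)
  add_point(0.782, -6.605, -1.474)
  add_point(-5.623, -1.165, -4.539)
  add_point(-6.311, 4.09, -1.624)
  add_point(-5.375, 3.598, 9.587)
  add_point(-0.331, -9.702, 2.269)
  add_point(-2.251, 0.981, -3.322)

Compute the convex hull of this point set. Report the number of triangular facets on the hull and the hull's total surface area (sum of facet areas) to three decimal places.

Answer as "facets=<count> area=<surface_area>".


facets=20 area=827.631

Points on the hull: [0, 2, 3, 4, 5, 6, 7, 8, 9, 10, 11, 12] (12 of 14).

Triangle areas on the boundary:
  f1: (p5, p3, p4) → 167.2327
  f2: (p11, p3, p4) → 113.9062
  f3: (p12, p5, p2) → 62.4913
  f4: (p10, p5, p3) → 87.1458
  f5: (p10, p11, p2) → 36.1378
  f6: (p8, p5, p4) → 21.6498
  f7: (p8, p12, p4) → 33.6436
  f8: (p0, p11, p4) → 50.1663
  f9: (p0, p12, p4) → 23.7053
  f10: (p0, p11, p2) → 48.4156
  f11: (p0, p12, p2) → 34.6054
  f12: (p7, p11, p3) → 39.6072
  f13: (p7, p10, p3) → 3.3671
  f14: (p7, p10, p11) → 39.2253
  f15: (p9, p5, p2) → 17.9891
  f16: (p9, p10, p2) → 23.2409
  f17: (p9, p10, p5) → 6.5738
  f18: (p6, p12, p5) → 14.1697
  f19: (p6, p8, p5) → 1.8989
  f20: (p6, p8, p12) → 2.4592
Σ area = 827.631

Euler characteristic 12−30+20 = 2 ✓


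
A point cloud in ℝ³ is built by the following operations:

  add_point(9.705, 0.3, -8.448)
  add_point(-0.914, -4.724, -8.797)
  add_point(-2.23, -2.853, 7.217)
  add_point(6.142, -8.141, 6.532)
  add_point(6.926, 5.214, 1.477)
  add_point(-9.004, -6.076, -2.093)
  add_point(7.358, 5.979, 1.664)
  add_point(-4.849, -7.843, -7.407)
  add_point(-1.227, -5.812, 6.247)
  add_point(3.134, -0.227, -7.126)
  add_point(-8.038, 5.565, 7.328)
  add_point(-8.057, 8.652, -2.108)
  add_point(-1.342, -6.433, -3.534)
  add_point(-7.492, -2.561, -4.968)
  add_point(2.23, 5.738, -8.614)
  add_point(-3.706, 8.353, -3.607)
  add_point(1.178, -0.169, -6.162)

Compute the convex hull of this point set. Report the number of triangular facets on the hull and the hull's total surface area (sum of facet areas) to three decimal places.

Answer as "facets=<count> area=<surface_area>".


facets=22 area=1034.296

Points on the hull: [0, 1, 2, 3, 5, 6, 7, 8, 10, 11, 13, 14, 15] (13 of 17).

Per-facet area ½‖(b−a)×(c−a)‖:
  f1: (p10, p11, p5) → 69.6255
  f2: (p8, p3, p5) → 32.7568
  f3: (p8, p10, p5) → 73.0604
  f4: (p6, p3, p0) → 87.5353
  f5: (p6, p10, p3) → 120.1566
  f6: (p6, p10, p11) → 76.7798
  f7: (p6, p15, p11) → 20.2325
  f8: (p13, p11, p5) → 23.2082
  f9: (p7, p3, p0) → 129.9492
  f10: (p7, p1, p0) → 11.2217
  f11: (p7, p3, p5) → 60.3091
  f12: (p7, p13, p5) → 14.8177
  f13: (p2, p10, p3) → 20.1072
  f14: (p2, p8, p3) → 10.5347
  f15: (p2, p8, p10) → 6.4875
  f16: (p14, p15, p11) → 8.1267
  f17: (p14, p13, p11) → 66.6452
  f18: (p14, p1, p0) → 47.6717
  f19: (p14, p7, p1) → 17.5917
  f20: (p14, p7, p13) → 42.2171
  f21: (p14, p6, p0) → 49.4525
  f22: (p14, p6, p15) → 45.8085
Σ area = 1034.296

Euler: V−E+F = 13−33+22 = 2.


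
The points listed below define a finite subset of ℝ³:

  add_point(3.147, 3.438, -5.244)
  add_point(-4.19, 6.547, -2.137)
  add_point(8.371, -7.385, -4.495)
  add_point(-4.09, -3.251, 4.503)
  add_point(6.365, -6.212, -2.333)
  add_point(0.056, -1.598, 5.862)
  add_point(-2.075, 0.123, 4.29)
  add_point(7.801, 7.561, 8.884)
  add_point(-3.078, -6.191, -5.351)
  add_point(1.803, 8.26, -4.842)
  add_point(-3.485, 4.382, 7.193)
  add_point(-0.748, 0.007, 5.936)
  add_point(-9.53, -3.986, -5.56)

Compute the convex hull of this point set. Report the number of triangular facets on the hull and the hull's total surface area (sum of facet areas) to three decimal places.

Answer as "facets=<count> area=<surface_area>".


facets=16 area=782.983

Extreme-point indices: [0, 1, 2, 3, 5, 7, 8, 9, 10, 12] — 10 of 13 on the boundary.

Per-facet area ½‖(b−a)×(c−a)‖:
  f1: (p9, p7, p2) → 124.2298
  f2: (p0, p9, p12) → 35.6677
  f3: (p0, p9, p2) → 6.8255
  f4: (p8, p3, p12) → 34.8153
  f5: (p8, p3, p2) → 59.5427
  f6: (p8, p0, p12) → 37.9441
  f7: (p8, p0, p2) → 59.0219
  f8: (p5, p7, p2) → 89.0491
  f9: (p5, p3, p2) → 33.3609
  f10: (p10, p5, p7) → 40.8567
  f11: (p10, p5, p3) → 16.4396
  f12: (p10, p3, p12) → 42.8969
  f13: (p1, p9, p7) → 50.9311
  f14: (p1, p10, p7) → 56.2583
  f15: (p1, p9, p12) → 36.4551
  f16: (p1, p10, p12) → 58.6881
Σ area = 782.983

Check V−E+F: 10 − 24 + 16 = 2.


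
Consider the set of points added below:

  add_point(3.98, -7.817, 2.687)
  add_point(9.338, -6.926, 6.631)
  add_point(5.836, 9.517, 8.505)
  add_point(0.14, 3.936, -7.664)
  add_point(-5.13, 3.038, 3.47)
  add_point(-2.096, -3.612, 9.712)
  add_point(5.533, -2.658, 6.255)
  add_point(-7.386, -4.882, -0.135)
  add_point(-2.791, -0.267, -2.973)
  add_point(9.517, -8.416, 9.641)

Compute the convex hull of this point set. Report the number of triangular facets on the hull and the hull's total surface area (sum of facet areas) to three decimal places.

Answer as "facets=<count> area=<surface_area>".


facets=12 area=748.786

8 of the 10 inputs are extreme points: [0, 1, 2, 3, 4, 5, 7, 9].

Per-facet area ½‖(b−a)×(c−a)‖:
  f1: (p5, p9, p7) → 65.2014
  f2: (p5, p2, p9) → 95.5826
  f3: (p0, p9, p7) → 33.3950
  f4: (p0, p3, p7) → 81.2058
  f5: (p4, p5, p7) → 41.6004
  f6: (p4, p5, p2) → 64.9299
  f7: (p4, p3, p7) → 54.4994
  f8: (p4, p3, p2) → 84.4952
  f9: (p1, p0, p9) → 9.7131
  f10: (p1, p0, p3) → 47.7553
  f11: (p1, p2, p9) → 26.7267
  f12: (p1, p3, p2) → 143.6815
Σ area = 748.786

Check V−E+F: 8 − 18 + 12 = 2.


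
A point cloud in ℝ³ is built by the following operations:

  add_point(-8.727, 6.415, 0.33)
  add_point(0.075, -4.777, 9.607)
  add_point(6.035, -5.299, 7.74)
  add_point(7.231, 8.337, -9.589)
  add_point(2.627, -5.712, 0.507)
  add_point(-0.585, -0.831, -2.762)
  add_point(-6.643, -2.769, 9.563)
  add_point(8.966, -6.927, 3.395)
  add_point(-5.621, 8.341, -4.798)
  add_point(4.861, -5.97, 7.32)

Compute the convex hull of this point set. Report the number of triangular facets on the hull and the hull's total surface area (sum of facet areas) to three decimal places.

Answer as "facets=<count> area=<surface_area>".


10 of the 10 inputs are extreme points: [0, 1, 2, 3, 4, 5, 6, 7, 8, 9].

Per-facet area ½‖(b−a)×(c−a)‖:
  f1: (p2, p3, p0) → 178.0460
  f2: (p2, p1, p0) → 49.1539
  f3: (p2, p3, p7) → 53.5839
  f4: (p8, p3, p0) → 28.7329
  f5: (p8, p5, p0) → 32.9792
  f6: (p8, p5, p3) → 67.7344
  f7: (p4, p3, p7) → 62.7186
  f8: (p4, p5, p3) → 41.3367
  f9: (p9, p2, p7) → 3.8767
  f10: (p9, p2, p1) → 3.3310
  f11: (p9, p4, p7) → 18.7578
  f12: (p9, p4, p1) → 19.3685
  f13: (p6, p1, p0) → 43.2224
  f14: (p6, p4, p1) → 31.9680
  f15: (p6, p5, p0) → 69.4707
  f16: (p6, p4, p5) → 43.8904
Σ area = 748.171

Euler: V−E+F = 10−24+16 = 2.

facets=16 area=748.171


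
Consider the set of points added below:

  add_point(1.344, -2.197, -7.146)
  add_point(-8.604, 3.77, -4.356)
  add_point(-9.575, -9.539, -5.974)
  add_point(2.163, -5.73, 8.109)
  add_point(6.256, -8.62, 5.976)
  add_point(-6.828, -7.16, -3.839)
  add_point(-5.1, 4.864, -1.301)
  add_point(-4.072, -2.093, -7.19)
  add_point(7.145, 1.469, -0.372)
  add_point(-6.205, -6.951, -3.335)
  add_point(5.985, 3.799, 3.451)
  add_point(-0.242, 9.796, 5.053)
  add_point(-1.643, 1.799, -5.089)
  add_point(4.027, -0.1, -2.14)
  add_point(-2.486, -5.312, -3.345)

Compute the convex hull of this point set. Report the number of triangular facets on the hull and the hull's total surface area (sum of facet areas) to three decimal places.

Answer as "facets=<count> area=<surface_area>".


facets=16 area=776.560

10 of the 15 inputs are extreme points: [0, 1, 2, 3, 4, 7, 8, 10, 11, 12].

Area of each hull facet:
  f1: (p1, p3, p2) → 118.4793
  f2: (p1, p3, p11) → 109.4272
  f3: (p4, p3, p2) → 50.8638
  f4: (p7, p1, p2) → 36.2489
  f5: (p12, p11, p8) → 58.0952
  f6: (p12, p1, p11) → 46.7538
  f7: (p10, p3, p11) → 47.8438
  f8: (p10, p4, p3) → 30.6816
  f9: (p10, p11, p8) → 15.0593
  f10: (p10, p4, p8) → 27.6264
  f11: (p0, p12, p8) → 25.4016
  f12: (p0, p7, p1) → 17.4690
  f13: (p0, p12, p1) → 12.5425
  f14: (p0, p4, p8) → 57.6272
  f15: (p0, p4, p2) → 101.7071
  f16: (p0, p7, p2) → 20.7332
Σ area = 776.560

Euler characteristic 10−24+16 = 2 ✓


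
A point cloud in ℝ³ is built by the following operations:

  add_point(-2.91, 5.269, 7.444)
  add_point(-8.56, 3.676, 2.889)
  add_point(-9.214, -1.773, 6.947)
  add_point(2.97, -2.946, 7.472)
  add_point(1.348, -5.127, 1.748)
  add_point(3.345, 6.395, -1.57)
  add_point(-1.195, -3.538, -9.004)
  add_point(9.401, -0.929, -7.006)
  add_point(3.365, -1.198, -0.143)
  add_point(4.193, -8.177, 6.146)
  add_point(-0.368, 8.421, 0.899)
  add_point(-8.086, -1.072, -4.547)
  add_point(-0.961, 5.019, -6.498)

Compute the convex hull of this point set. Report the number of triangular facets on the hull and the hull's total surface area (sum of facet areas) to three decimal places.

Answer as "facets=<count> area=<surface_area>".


Points on the hull: [0, 1, 2, 3, 5, 6, 7, 9, 10, 11, 12] (11 of 13).

Area of each hull facet:
  f1: (p0, p3, p2) → 46.6665
  f2: (p5, p3, p7) → 70.6877
  f3: (p5, p0, p10) → 16.2153
  f4: (p5, p0, p3) → 54.0168
  f5: (p9, p3, p2) → 32.3340
  f6: (p9, p11, p2) → 85.5081
  f7: (p9, p11, p6) → 71.0757
  f8: (p9, p6, p7) → 84.8617
  f9: (p9, p3, p7) → 43.4050
  f10: (p1, p11, p2) → 30.0640
  f11: (p1, p0, p2) → 25.1726
  f12: (p1, p0, p10) → 28.1133
  f13: (p12, p11, p6) → 35.0075
  f14: (p12, p5, p10) → 16.3679
  f15: (p12, p1, p10) → 39.3608
  f16: (p12, p1, p11) → 41.9356
  f17: (p12, p6, p7) → 47.1770
  f18: (p12, p5, p7) → 36.2078
Σ area = 804.177

Euler characteristic 11−27+18 = 2 ✓

facets=18 area=804.177


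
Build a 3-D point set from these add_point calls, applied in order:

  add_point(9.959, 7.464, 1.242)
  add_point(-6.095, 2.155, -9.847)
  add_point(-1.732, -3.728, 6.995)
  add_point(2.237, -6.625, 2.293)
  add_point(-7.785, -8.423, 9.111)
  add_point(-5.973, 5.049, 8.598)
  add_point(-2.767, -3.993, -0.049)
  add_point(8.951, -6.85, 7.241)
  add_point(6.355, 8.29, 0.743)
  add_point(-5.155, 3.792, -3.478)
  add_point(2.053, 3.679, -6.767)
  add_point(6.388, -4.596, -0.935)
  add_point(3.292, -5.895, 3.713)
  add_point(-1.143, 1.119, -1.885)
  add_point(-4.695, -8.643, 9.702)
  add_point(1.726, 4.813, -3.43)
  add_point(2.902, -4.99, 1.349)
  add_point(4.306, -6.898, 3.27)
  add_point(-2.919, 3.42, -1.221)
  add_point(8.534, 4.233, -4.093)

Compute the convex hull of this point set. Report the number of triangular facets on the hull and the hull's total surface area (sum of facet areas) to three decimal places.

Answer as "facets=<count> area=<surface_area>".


facets=22 area=977.112

Extreme-point indices: [0, 1, 3, 4, 5, 7, 8, 9, 10, 11, 14, 17, 19] — 13 of 20 on the boundary.

Per-facet area ½‖(b−a)×(c−a)‖:
  f1: (p5, p8, p0) → 20.5506
  f2: (p5, p1, p4) → 126.1170
  f3: (p7, p5, p0) → 129.3454
  f4: (p19, p11, p1) → 74.6131
  f5: (p19, p8, p0) → 11.6563
  f6: (p19, p7, p0) → 49.1310
  f7: (p19, p7, p11) → 37.5685
  f8: (p9, p8, p1) → 37.0610
  f9: (p9, p5, p1) → 10.2346
  f10: (p9, p5, p8) → 75.8663
  f11: (p17, p7, p11) → 15.5911
  f12: (p14, p5, p4) → 21.4181
  f13: (p14, p7, p5) → 96.3180
  f14: (p14, p17, p7) → 33.2310
  f15: (p10, p8, p1) → 28.5825
  f16: (p10, p19, p1) → 3.0704
  f17: (p10, p19, p8) → 23.4762
  f18: (p3, p11, p1) → 46.9939
  f19: (p3, p17, p11) → 6.0179
  f20: (p3, p1, p4) → 104.7658
  f21: (p3, p14, p4) → 14.0438
  f22: (p3, p14, p17) → 11.4598
Σ area = 977.112

Euler: V−E+F = 13−33+22 = 2.


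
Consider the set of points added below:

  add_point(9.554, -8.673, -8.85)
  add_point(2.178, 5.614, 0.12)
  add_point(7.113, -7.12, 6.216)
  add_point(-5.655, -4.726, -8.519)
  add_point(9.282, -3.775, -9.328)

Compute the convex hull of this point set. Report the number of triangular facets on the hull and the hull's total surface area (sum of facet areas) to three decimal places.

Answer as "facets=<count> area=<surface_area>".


Hull vertices (5/5): indices [0, 1, 2, 3, 4].

Triangle areas on the boundary:
  f1: (p2, p0, p3) → 118.1163
  f2: (p2, p1, p3) → 114.7848
  f3: (p4, p0, p3) → 36.9357
  f4: (p4, p1, p3) → 100.2632
  f5: (p4, p2, p0) → 37.8031
  f6: (p4, p2, p1) → 101.9284
Σ area = 509.832

Euler characteristic 5−9+6 = 2 ✓

facets=6 area=509.832


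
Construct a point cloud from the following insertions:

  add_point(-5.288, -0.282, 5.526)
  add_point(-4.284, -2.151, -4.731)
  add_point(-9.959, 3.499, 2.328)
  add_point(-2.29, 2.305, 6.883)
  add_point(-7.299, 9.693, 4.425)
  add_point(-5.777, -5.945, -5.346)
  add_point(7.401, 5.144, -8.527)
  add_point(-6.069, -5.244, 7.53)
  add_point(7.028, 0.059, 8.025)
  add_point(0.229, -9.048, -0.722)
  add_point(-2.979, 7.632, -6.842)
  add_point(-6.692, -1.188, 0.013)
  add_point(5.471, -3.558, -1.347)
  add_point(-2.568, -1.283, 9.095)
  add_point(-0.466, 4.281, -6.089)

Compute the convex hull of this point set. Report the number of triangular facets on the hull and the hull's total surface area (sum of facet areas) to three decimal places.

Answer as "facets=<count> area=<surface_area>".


Points on the hull: [2, 4, 5, 6, 7, 8, 9, 10, 12, 13] (10 of 15).

Per-facet area ½‖(b−a)×(c−a)‖:
  f1: (p5, p9, p6) → 70.1343
  f2: (p12, p9, p6) → 30.4477
  f3: (p8, p4, p6) → 143.7388
  f4: (p8, p4, p13) → 61.2144
  f5: (p8, p12, p6) → 55.8153
  f6: (p8, p12, p9) → 37.0932
  f7: (p10, p5, p2) → 72.7212
  f8: (p10, p5, p6) → 75.3262
  f9: (p10, p4, p2) → 41.3778
  f10: (p10, p4, p6) → 56.4457
  f11: (p7, p5, p9) → 44.9107
  f12: (p7, p8, p9) → 72.5315
  f13: (p7, p8, p13) → 19.3772
  f14: (p7, p5, p2) → 63.5820
  f15: (p7, p4, p2) → 34.7499
  f16: (p7, p4, p13) → 33.9881
Σ area = 913.454

Euler characteristic 10−24+16 = 2 ✓

facets=16 area=913.454


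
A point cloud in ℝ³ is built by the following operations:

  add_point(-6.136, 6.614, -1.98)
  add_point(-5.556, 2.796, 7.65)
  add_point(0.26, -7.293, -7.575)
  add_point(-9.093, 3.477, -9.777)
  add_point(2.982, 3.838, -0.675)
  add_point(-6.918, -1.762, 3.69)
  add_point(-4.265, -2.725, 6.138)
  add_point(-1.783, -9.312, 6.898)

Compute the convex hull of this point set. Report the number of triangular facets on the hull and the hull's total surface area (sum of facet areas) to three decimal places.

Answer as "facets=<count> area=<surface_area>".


facets=10 area=605.286

Extreme-point indices: [0, 1, 2, 3, 4, 5, 7] — 7 of 8 on the boundary.

Per-facet area ½‖(b−a)×(c−a)‖:
  f1: (p1, p7, p4) → 74.9314
  f2: (p2, p4, p3) → 88.0273
  f3: (p2, p7, p3) → 105.0766
  f4: (p2, p7, p4) → 91.9162
  f5: (p0, p4, p3) → 40.4289
  f6: (p0, p1, p3) → 32.9508
  f7: (p0, p1, p4) → 47.8359
  f8: (p5, p7, p3) → 52.8641
  f9: (p5, p1, p3) → 42.2212
  f10: (p5, p1, p7) → 29.0338
Σ area = 605.286

Check V−E+F: 7 − 15 + 10 = 2.


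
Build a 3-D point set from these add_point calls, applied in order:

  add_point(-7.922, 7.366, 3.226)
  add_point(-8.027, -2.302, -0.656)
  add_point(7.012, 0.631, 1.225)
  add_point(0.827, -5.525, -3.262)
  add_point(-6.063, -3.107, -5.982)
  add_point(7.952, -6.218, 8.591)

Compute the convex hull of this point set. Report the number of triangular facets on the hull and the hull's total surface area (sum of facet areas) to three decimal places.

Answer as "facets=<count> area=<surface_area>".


facets=8 area=475.126

Hull vertices (6/6): indices [0, 1, 2, 3, 4, 5].

Triangle areas on the boundary:
  f1: (p0, p5, p1) → 98.3141
  f2: (p4, p0, p1) → 26.3157
  f3: (p2, p0, p5) → 80.2088
  f4: (p2, p4, p0) → 100.3603
  f5: (p3, p5, p1) → 65.4591
  f6: (p3, p4, p1) → 22.3321
  f7: (p3, p2, p5) → 49.5351
  f8: (p3, p2, p4) → 32.6012
Σ area = 475.126

Check V−E+F: 6 − 12 + 8 = 2.


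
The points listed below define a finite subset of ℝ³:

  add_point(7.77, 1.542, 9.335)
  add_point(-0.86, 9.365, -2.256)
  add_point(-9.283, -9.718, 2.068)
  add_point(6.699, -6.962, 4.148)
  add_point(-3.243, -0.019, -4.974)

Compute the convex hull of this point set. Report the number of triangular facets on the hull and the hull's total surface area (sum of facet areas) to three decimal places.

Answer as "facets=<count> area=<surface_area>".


5 of the 5 inputs are extreme points: [0, 1, 2, 3, 4].

Per-facet area ½‖(b−a)×(c−a)‖:
  f1: (p1, p0, p2) → 163.1587
  f2: (p4, p1, p2) → 51.9006
  f3: (p3, p0, p2) → 77.7777
  f4: (p3, p4, p2) → 95.3457
  f5: (p3, p1, p0) → 82.3022
  f6: (p3, p4, p1) → 75.8408
Σ area = 546.326

Euler characteristic 5−9+6 = 2 ✓

facets=6 area=546.326


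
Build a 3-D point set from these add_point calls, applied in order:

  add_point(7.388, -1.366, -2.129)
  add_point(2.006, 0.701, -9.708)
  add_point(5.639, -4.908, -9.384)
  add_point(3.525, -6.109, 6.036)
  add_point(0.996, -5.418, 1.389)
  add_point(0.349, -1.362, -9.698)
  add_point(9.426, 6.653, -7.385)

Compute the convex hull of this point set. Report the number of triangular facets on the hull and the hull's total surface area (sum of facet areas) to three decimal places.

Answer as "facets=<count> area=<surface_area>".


facets=10 area=323.698

Hull vertices (7/7): indices [0, 1, 2, 3, 4, 5, 6].

Per-facet area ½‖(b−a)×(c−a)‖:
  f1: (p2, p1, p5) → 8.4050
  f2: (p2, p1, p6) → 32.6335
  f3: (p4, p1, p5) → 15.1981
  f4: (p4, p2, p5) → 36.1606
  f5: (p4, p2, p3) → 24.6448
  f6: (p4, p3, p6) → 43.5607
  f7: (p4, p1, p6) → 61.5745
  f8: (p0, p3, p6) → 22.9759
  f9: (p0, p2, p6) → 40.3693
  f10: (p0, p2, p3) → 38.1762
Σ area = 323.698

Euler characteristic 7−15+10 = 2 ✓


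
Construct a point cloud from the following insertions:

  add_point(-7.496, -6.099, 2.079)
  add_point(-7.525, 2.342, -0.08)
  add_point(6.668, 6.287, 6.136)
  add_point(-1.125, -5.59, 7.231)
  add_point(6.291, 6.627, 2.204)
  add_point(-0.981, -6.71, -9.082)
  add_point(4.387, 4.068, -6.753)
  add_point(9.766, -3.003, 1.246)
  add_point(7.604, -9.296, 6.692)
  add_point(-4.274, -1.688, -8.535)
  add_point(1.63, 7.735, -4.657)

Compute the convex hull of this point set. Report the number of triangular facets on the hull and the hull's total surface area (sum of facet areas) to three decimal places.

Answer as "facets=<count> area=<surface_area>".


Points on the hull: [0, 1, 2, 3, 4, 5, 6, 7, 8, 9, 10] (11 of 11).

Per-facet area ½‖(b−a)×(c−a)‖:
  f1: (p2, p10, p1) → 69.1858
  f2: (p9, p10, p1) → 52.3768
  f3: (p9, p0, p1) → 42.4574
  f4: (p9, p0, p5) → 35.8773
  f5: (p6, p5, p7) → 71.8875
  f6: (p6, p9, p10) → 26.6044
  f7: (p6, p9, p5) → 31.8046
  f8: (p8, p2, p7) → 45.3507
  f9: (p8, p5, p7) → 65.8560
  f10: (p8, p0, p5) → 101.3075
  f11: (p4, p2, p10) → 7.9564
  f12: (p4, p6, p10) → 21.0661
  f13: (p4, p2, p7) → 20.3791
  f14: (p4, p6, p7) → 47.0378
  f15: (p3, p8, p2) → 66.5376
  f16: (p3, p8, p0) → 29.5140
  f17: (p3, p2, p1) → 85.4357
  f18: (p3, p0, p1) → 35.5905
Σ area = 856.225

Euler: V−E+F = 11−27+18 = 2.

facets=18 area=856.225


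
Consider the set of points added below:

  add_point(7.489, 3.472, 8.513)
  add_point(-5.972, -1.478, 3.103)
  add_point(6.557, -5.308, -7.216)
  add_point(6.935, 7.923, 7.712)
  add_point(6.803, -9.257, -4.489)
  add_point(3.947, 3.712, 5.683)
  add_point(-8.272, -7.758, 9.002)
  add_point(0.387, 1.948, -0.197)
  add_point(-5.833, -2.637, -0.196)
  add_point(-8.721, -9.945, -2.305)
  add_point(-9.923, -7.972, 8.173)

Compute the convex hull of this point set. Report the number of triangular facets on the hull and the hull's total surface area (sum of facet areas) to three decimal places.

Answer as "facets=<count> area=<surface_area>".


facets=16 area=775.837

Points on the hull: [0, 1, 2, 3, 4, 6, 7, 8, 9, 10] (10 of 11).

Area of each hull facet:
  f1: (p3, p2, p0) → 38.9880
  f2: (p4, p2, p0) → 43.1325
  f3: (p1, p3, p10) → 61.6369
  f4: (p7, p3, p2) → 63.9093
  f5: (p7, p8, p2) → 45.6410
  f6: (p7, p1, p3) → 43.5992
  f7: (p7, p1, p8) → 13.3365
  f8: (p6, p4, p0) → 160.0977
  f9: (p6, p3, p10) → 15.0478
  f10: (p6, p3, p0) → 38.8771
  f11: (p9, p8, p2) → 58.9365
  f12: (p9, p4, p2) → 37.6247
  f13: (p9, p1, p10) → 43.5350
  f14: (p9, p1, p8) → 12.0918
  f15: (p9, p6, p10) → 9.3200
  f16: (p9, p6, p4) → 90.0630
Σ area = 775.837

Euler characteristic 10−24+16 = 2 ✓


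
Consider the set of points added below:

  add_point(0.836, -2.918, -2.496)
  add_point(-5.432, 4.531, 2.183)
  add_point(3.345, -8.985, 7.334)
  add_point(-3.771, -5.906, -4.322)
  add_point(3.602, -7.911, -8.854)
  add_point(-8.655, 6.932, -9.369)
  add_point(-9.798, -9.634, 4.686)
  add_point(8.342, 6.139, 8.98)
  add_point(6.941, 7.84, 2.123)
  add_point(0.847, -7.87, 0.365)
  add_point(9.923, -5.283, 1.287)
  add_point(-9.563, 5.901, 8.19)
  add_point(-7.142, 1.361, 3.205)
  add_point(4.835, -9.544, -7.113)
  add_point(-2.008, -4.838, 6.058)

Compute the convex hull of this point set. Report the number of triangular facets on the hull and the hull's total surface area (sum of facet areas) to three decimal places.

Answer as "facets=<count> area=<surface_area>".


Points on the hull: [2, 3, 4, 5, 6, 7, 8, 10, 11, 13] (10 of 15).

Area of each hull facet:
  f1: (p11, p5, p6) → 138.4178
  f2: (p2, p7, p10) → 66.6318
  f3: (p2, p11, p6) → 106.3015
  f4: (p2, p11, p7) → 135.5289
  f5: (p3, p5, p6) → 77.5391
  f6: (p3, p4, p6) → 32.8509
  f7: (p3, p4, p5) → 62.0253
  f8: (p8, p4, p5) → 162.6063
  f9: (p8, p11, p5) → 143.0236
  f10: (p8, p11, p7) → 62.7693
  f11: (p8, p7, p10) → 47.4335
  f12: (p8, p4, p10) → 81.6008
  f13: (p13, p4, p10) → 12.5788
  f14: (p13, p2, p10) → 51.7633
  f15: (p13, p4, p6) → 25.2165
  f16: (p13, p2, p6) → 97.0806
Σ area = 1303.368

Euler characteristic 10−24+16 = 2 ✓

facets=16 area=1303.368


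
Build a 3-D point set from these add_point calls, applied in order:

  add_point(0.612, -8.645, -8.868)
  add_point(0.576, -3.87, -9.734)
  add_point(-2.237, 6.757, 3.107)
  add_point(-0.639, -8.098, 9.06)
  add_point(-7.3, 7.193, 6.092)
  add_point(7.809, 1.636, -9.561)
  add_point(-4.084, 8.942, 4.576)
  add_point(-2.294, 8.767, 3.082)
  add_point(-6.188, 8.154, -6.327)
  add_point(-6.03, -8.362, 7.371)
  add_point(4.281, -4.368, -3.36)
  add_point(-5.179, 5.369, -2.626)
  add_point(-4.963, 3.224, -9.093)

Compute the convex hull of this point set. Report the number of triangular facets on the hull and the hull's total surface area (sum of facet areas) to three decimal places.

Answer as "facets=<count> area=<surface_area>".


facets=18 area=909.485

Hull vertices (11/13): indices [0, 1, 3, 4, 5, 6, 7, 8, 9, 10, 12].

Triangle areas on the boundary:
  f1: (p7, p3, p5) → 155.9031
  f2: (p7, p8, p5) → 79.8360
  f3: (p9, p3, p4) → 44.2126
  f4: (p9, p3, p0) → 49.4453
  f5: (p9, p8, p4) → 96.8023
  f6: (p10, p0, p5) → 36.6701
  f7: (p10, p3, p5) → 27.8007
  f8: (p10, p3, p0) → 51.8685
  f9: (p12, p8, p5) → 35.1273
  f10: (p12, p9, p0) → 113.5903
  f11: (p12, p9, p8) → 58.0783
  f12: (p6, p8, p4) → 21.6523
  f13: (p6, p7, p8) → 11.3706
  f14: (p6, p3, p4) → 33.2013
  f15: (p6, p7, p3) → 20.9531
  f16: (p1, p0, p5) → 17.8678
  f17: (p1, p12, p5) → 41.0160
  f18: (p1, p12, p0) → 14.0893
Σ area = 909.485

Euler characteristic 11−27+18 = 2 ✓


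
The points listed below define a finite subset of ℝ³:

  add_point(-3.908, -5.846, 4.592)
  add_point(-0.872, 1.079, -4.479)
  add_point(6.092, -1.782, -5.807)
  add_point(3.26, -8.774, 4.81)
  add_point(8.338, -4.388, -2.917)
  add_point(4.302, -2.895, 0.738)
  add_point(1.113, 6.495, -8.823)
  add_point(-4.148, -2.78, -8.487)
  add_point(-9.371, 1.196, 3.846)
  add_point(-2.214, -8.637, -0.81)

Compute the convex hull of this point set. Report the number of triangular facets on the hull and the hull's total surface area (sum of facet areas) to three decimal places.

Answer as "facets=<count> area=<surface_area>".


facets=14 area=580.971

Hull vertices (9/10): indices [0, 2, 3, 4, 5, 6, 7, 8, 9].

Per-facet area ½‖(b−a)×(c−a)‖:
  f1: (p7, p6, p8) → 74.4788
  f2: (p5, p6, p8) → 97.1443
  f3: (p5, p6, p4) → 38.6781
  f4: (p5, p3, p8) → 52.7610
  f5: (p5, p3, p4) → 19.7397
  f6: (p9, p7, p8) → 61.5897
  f7: (p9, p3, p4) → 39.3210
  f8: (p9, p7, p4) → 56.0205
  f9: (p2, p6, p4) → 9.3203
  f10: (p2, p7, p4) → 19.2996
  f11: (p2, p7, p6) → 47.4157
  f12: (p0, p3, p8) → 17.3685
  f13: (p0, p9, p8) → 25.3375
  f14: (p0, p9, p3) → 22.4959
Σ area = 580.971

Check V−E+F: 9 − 21 + 14 = 2.


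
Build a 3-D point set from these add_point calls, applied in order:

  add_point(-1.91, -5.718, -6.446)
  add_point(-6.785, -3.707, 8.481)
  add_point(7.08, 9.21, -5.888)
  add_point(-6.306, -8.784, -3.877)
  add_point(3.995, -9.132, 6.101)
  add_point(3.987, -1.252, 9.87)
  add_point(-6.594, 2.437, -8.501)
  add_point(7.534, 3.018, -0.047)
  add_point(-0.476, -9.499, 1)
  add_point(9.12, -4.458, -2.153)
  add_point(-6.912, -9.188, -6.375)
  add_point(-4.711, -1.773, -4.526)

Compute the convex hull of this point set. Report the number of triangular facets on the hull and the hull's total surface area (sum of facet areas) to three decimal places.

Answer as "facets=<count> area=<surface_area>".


facets=18 area=920.517

Extreme-point indices: [0, 1, 2, 3, 4, 5, 6, 7, 8, 9, 10] — 11 of 12 on the boundary.

Per-facet area ½‖(b−a)×(c−a)‖:
  f1: (p1, p5, p2) → 105.0824
  f2: (p0, p9, p10) → 20.8694
  f3: (p0, p2, p9) → 84.5271
  f4: (p4, p5, p9) → 47.0023
  f5: (p4, p1, p5) → 47.0654
  f6: (p7, p2, p9) → 28.9892
  f7: (p7, p5, p9) → 44.9648
  f8: (p7, p5, p2) → 25.1846
  f9: (p6, p1, p10) → 92.2107
  f10: (p6, p1, p2) → 139.8009
  f11: (p6, p0, p10) → 29.1961
  f12: (p6, p0, p2) → 74.1774
  f13: (p8, p9, p10) → 52.1006
  f14: (p8, p4, p9) → 35.5617
  f15: (p8, p4, p1) → 38.1489
  f16: (p3, p1, p10) → 6.0263
  f17: (p3, p8, p10) → 6.2576
  f18: (p3, p8, p1) → 43.3518
Σ area = 920.517

Check V−E+F: 11 − 27 + 18 = 2.


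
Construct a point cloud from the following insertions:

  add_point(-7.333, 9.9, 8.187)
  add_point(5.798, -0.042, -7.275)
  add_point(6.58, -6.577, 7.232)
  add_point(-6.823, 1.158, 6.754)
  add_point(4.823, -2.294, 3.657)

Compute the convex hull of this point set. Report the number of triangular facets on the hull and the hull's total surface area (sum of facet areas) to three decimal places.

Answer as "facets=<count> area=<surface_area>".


Hull vertices (5/5): indices [0, 1, 2, 3, 4].

Area of each hull facet:
  f1: (p3, p2, p0) → 57.9461
  f2: (p3, p1, p0) → 81.8234
  f3: (p3, p1, p2) → 118.5428
  f4: (p4, p2, p0) → 43.4480
  f5: (p4, p1, p0) → 98.2866
  f6: (p4, p1, p2) → 22.8271
Σ area = 422.874

Euler characteristic 5−9+6 = 2 ✓

facets=6 area=422.874


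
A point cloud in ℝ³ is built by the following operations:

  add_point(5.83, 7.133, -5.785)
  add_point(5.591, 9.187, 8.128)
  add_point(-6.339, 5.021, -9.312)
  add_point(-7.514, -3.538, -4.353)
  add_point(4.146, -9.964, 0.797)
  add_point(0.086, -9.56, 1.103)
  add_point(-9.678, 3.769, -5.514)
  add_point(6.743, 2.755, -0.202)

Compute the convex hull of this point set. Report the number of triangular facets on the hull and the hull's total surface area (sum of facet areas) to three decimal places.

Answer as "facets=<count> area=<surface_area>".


Extreme-point indices: [0, 1, 2, 3, 4, 5, 6, 7] — 8 of 8 on the boundary.

Area of each hull facet:
  f1: (p1, p4, p7) → 59.2259
  f2: (p0, p4, p7) → 36.0767
  f3: (p0, p1, p7) → 36.8659
  f4: (p5, p1, p4) → 42.0044
  f5: (p2, p0, p4) → 116.9691
  f6: (p2, p1, p6) → 55.0911
  f7: (p2, p0, p1) → 86.7345
  f8: (p3, p5, p4) → 16.3750
  f9: (p3, p2, p4) → 62.7547
  f10: (p3, p2, p6) → 19.8288
  f11: (p3, p1, p6) → 81.5030
  f12: (p3, p5, p1) → 114.3421
Σ area = 727.771

Euler characteristic 8−18+12 = 2 ✓

facets=12 area=727.771


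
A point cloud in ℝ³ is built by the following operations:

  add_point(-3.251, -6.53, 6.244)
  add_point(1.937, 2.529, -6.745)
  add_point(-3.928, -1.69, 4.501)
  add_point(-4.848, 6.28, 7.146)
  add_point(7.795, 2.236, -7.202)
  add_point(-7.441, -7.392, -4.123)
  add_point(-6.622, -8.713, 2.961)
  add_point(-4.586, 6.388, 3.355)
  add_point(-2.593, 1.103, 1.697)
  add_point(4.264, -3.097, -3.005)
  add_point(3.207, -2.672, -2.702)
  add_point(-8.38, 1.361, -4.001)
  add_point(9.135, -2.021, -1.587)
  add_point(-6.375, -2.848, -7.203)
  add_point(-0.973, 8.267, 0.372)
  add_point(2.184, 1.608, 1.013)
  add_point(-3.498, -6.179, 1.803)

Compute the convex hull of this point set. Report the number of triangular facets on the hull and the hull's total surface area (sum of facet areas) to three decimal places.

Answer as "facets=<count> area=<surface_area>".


facets=20 area=718.677

Points on the hull: [0, 1, 3, 4, 5, 6, 7, 9, 11, 12, 13, 14] (12 of 17).

Triangle areas on the boundary:
  f1: (p3, p6, p11) → 76.5758
  f2: (p14, p3, p12) → 56.3805
  f3: (p5, p6, p11) → 31.4067
  f4: (p5, p6, p12) → 62.6704
  f5: (p0, p6, p12) → 37.5995
  f6: (p0, p3, p12) → 97.9908
  f7: (p0, p3, p6) → 31.0382
  f8: (p7, p3, p11) → 12.8544
  f9: (p7, p14, p11) → 24.4346
  f10: (p7, p14, p3) → 7.2985
  f11: (p4, p14, p12) → 46.7746
  f12: (p13, p5, p11) → 15.4071
  f13: (p13, p4, p5) → 37.5084
  f14: (p9, p5, p12) → 7.3753
  f15: (p9, p4, p12) → 17.9267
  f16: (p9, p4, p5) → 37.5016
  f17: (p1, p13, p11) → 27.7776
  f18: (p1, p13, p4) → 17.3127
  f19: (p1, p14, p11) → 46.8503
  f20: (p1, p4, p14) → 25.9932
Σ area = 718.677

Euler characteristic 12−30+20 = 2 ✓


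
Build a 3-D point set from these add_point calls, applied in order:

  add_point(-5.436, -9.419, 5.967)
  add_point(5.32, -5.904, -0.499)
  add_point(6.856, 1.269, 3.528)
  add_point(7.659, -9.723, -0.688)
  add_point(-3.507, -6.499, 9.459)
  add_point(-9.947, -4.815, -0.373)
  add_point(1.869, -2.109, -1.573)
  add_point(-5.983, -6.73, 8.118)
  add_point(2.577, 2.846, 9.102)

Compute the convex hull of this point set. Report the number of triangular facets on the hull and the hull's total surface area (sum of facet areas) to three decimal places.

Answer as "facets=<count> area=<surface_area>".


Points on the hull: [0, 2, 3, 4, 5, 6, 7, 8] (8 of 9).

Area of each hull facet:
  f1: (p4, p8, p3) → 83.5349
  f2: (p6, p3, p5) → 53.6356
  f3: (p6, p8, p5) → 71.6691
  f4: (p0, p3, p5) → 65.7850
  f5: (p0, p4, p3) → 36.3135
  f6: (p2, p8, p3) → 36.2704
  f7: (p2, p6, p3) → 37.7173
  f8: (p2, p6, p8) → 27.7356
  f9: (p7, p0, p5) → 15.7500
  f10: (p7, p0, p4) → 4.8065
  f11: (p7, p8, p5) → 60.4285
  f12: (p7, p4, p8) → 13.3529
Σ area = 506.999

Euler characteristic 8−18+12 = 2 ✓

facets=12 area=506.999
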